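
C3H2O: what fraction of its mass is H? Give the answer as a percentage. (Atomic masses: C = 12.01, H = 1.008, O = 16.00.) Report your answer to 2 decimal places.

3.73%

Molar mass = 3(12.01) + 2(1.008) + 1(16.00) = 54.046 g/mol
Mass of H per mole = 2 × 1.008 = 2.016 g
% H = 2.016 / 54.046 × 100 = 3.73%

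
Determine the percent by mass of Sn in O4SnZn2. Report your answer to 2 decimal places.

37.87%

Molar mass = 4(16.00) + 1(118.71) + 2(65.38) = 313.470 g/mol
Mass of Sn per mole = 1 × 118.71 = 118.710 g
% Sn = 118.710 / 313.470 × 100 = 37.87%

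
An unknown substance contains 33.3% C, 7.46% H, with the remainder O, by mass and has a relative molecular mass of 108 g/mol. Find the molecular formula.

Assume 100 g: 33.3 g C, 7.46 g H, 59.24 g O.
n(C) = 33.3/12.01 = 2.773, n(H) = 7.46/1.008 = 7.401, n(O) = 59.24/16.00 = 3.703
Divide by the smallest (2.773 mol C): C 1.000, H 2.669, O 1.335
Multiply by 3: C 3.00, H 8.01, O 4.01 → C3H8O4
Empirical-formula mass = 108.09 g/mol
n = 108 / 108.09 = 1.00 ≈ 1
Molecular formula = empirical formula = C3H8O4

C3H8O4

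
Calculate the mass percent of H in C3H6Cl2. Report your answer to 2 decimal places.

Molar mass = 3(12.01) + 6(1.008) + 2(35.45) = 112.978 g/mol
Mass of H per mole = 6 × 1.008 = 6.048 g
% H = 6.048 / 112.978 × 100 = 5.35%

5.35%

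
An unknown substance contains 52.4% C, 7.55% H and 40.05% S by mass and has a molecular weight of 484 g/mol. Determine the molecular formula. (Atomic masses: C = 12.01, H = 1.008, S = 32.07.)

Assume 100 g: 52.4 g C, 7.55 g H, 40.05 g S.
n(C) = 52.4/12.01 = 4.363, n(H) = 7.55/1.008 = 7.49, n(S) = 40.05/32.07 = 1.249
Ratios (÷ 1.249): C 3.494, H 5.998, S 1.000
Scaling by 2: C 6.99, H 12.00, S 2.00 → C7H12S2
Empirical-formula mass = 160.31 g/mol
n = 484 / 160.31 = 3.02 ≈ 3
Molecular formula = (C7H12S2)×3 = C21H36S6

C21H36S6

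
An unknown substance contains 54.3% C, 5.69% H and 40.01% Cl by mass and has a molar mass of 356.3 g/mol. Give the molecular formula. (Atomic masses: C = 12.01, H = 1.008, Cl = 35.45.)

Assume 100 g: 54.3 g C, 5.69 g H, 40.01 g Cl.
Moles — C: 54.3 / 12.01 = 4.521 mol; H: 5.69 / 1.008 = 5.645 mol; Cl: 40.01 / 35.45 = 1.129 mol
Smallest is Cl at 1.129 mol; normalising gives C 4.006, H 5.001, Cl 1.000
→ C4H5Cl
Empirical-formula mass = 88.53 g/mol
n = 356.3 / 88.53 = 4.02 ≈ 4
Molecular formula = (C4H5Cl)×4 = C16H20Cl4

C16H20Cl4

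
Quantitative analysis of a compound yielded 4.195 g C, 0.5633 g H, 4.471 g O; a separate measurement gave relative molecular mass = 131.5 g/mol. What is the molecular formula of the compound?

n(C) = 4.195/12.01 = 0.3493, n(H) = 0.5633/1.008 = 0.5588, n(O) = 4.471/16.00 = 0.2794
Divide by the smallest (0.2794 mol O): C 1.250, H 2.000, O 1.000
×4: C 5.00, H 8.00, O 4.00 → C5H8O4
Empirical-formula mass = 132.11 g/mol
n = 131.5 / 132.11 = 1.00 ≈ 1
Molecular formula = empirical formula = C5H8O4

C5H8O4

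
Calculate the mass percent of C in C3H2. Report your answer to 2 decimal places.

94.70%

Molar mass = 3(12.01) + 2(1.008) = 38.046 g/mol
Mass of C per mole = 3 × 12.01 = 36.030 g
% C = 36.030 / 38.046 × 100 = 94.70%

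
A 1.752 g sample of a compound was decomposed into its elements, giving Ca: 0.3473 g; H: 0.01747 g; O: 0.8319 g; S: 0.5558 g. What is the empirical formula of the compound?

n(Ca) = 0.3473/40.08 = 0.008665, n(H) = 0.01747/1.008 = 0.01733, n(O) = 0.8319/16.00 = 0.05199, n(S) = 0.5558/32.07 = 0.01733
Smallest is Ca at 0.008665 mol; normalising gives Ca 1.000, H 2.000, O 6.000, S 2.000
→ CaH2O6S2

CaH2O6S2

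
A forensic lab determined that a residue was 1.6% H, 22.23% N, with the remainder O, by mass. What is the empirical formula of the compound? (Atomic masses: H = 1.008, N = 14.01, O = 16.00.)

Assume 100 g: 1.6 g H, 22.23 g N, 76.17 g O.
H: 1.6 g ÷ 1.008 g/mol = 1.587 mol
N: 22.23 g ÷ 14.01 g/mol = 1.587 mol
O: 76.17 g ÷ 16.00 g/mol = 4.761 mol
Divide by the smallest (1.587 mol N): H 1.000, N 1.000, O 3.000
→ HNO3

HNO3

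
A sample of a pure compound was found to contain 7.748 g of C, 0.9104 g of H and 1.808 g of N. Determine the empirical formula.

C: 7.748 g ÷ 12.01 g/mol = 0.6451 mol
H: 0.9104 g ÷ 1.008 g/mol = 0.9032 mol
N: 1.808 g ÷ 14.01 g/mol = 0.1291 mol
Divide by the smallest (0.1291 mol N): C 4.999, H 6.999, N 1.000
Ratio ≈ 5:7:1, so the empirical formula is C5H7N

C5H7N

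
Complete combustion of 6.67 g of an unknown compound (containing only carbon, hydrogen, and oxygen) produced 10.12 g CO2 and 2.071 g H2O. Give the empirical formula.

CHO

mol C = 10.12 / 44.01 = 0.2299; mass C = 0.2299 × 12.01 = 2.762 g
mol H = 2 × (2.071 / 18.02) = 0.2299; mass H = 0.2299 × 1.008 = 0.2317 g
mass O = 6.67 − (2.993) = 3.677 g → mol O = 0.2298
Divide by the smallest (0.2298 mol O): C 1.001, H 1.000, O 1.000
≈ 1:1:1 → CHO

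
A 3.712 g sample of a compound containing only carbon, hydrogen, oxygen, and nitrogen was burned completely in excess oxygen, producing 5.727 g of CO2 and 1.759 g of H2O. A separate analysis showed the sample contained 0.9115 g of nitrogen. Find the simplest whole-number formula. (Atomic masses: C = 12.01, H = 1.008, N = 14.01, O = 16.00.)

mol C = 5.727 / 44.01 = 0.1301; mass C = 0.1301 × 12.01 = 1.563 g
mol H = 2 × (1.759 / 18.02) = 0.1952; mass H = 0.1952 × 1.008 = 0.1968 g
mol N = 0.9115 / 14.01 = 0.06506
mass O = 3.712 − (2.671) = 1.041 g → mol O = 0.06505
Ratios (÷ 0.06505): C 2.000, H 3.001, N 1.000, O 1.000
Ratio ≈ 2:3:1:1, so the empirical formula is C2H3NO

C2H3NO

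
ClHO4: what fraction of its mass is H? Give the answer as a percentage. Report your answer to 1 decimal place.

1.0%

Molar mass = 1(35.45) + 1(1.008) + 4(16.00) = 100.458 g/mol
Mass of H per mole = 1 × 1.008 = 1.008 g
% H = 1.008 / 100.458 × 100 = 1.0%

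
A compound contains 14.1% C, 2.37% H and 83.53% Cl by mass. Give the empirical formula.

CH2Cl2

Assume 100 g: 14.1 g C, 2.37 g H, 83.53 g Cl.
Moles — C: 14.1 / 12.01 = 1.174 mol; H: 2.37 / 1.008 = 2.351 mol; Cl: 83.53 / 35.45 = 2.356 mol
Ratios (÷ 1.174): C 1.000, H 2.003, Cl 2.007
Ratio ≈ 1:2:2, so the empirical formula is CH2Cl2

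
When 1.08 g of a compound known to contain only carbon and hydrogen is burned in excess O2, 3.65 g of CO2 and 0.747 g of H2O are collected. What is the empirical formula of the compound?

CH

mol C = 3.65 / 44.01 = 0.08294; mass C = 0.08294 × 12.01 = 0.9961 g
mol H = 2 × (0.747 / 18.02) = 0.08291; mass H = 0.08291 × 1.008 = 0.08357 g
Ratios (÷ 0.08291): C 1.000, H 1.000
Ratio ≈ 1:1, so the empirical formula is CH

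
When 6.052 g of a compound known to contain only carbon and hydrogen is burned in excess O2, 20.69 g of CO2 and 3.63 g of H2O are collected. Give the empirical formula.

mol C = 20.69 / 44.01 = 0.4701; mass C = 0.4701 × 12.01 = 5.646 g
mol H = 2 × (3.63 / 18.02) = 0.4029; mass H = 0.4029 × 1.008 = 0.4061 g
Smallest is H at 0.4029 mol; normalising gives C 1.167, H 1.000
Scaling by 6: C 7.00, H 6.00 → C7H6

C7H6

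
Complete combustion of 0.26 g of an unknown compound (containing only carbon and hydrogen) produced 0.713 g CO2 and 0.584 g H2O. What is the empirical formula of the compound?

CH4

mol C = 0.713 / 44.01 = 0.01620; mass C = 0.01620 × 12.01 = 0.1946 g
mol H = 2 × (0.584 / 18.02) = 0.06482; mass H = 0.06482 × 1.008 = 0.06534 g
Smallest is C at 0.0162 mol; normalising gives C 1.000, H 4.001
≈ 1:4 → CH4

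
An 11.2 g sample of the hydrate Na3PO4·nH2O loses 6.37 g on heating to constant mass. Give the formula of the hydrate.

Na3PO4·12H2O

Mass of anhydrous Na3PO4 = 11.2 − 6.37 = 4.83 g
mol H2O = 6.37 / 18.02 = 0.3535
Molar mass of Na3PO4 = 163.94 g/mol → mol Na3PO4 = 4.83 / 163.94 = 0.02946
n = 0.3535 / 0.02946 = 12.00 ≈ 12 → Na3PO4·12H2O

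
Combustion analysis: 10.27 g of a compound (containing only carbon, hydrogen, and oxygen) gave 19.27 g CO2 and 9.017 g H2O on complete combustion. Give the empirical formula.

C7H16O4

mol C = 19.27 / 44.01 = 0.4379; mass C = 0.4379 × 12.01 = 5.259 g
mol H = 2 × (9.017 / 18.02) = 1.001; mass H = 1.001 × 1.008 = 1.009 g
mass O = 10.27 − (6.267) = 4.003 g → mol O = 0.2502
Smallest is O at 0.2502 mol; normalising gives C 1.750, H 4.001, O 1.000
×4: C 7.00, H 16.00, O 4.00 → C7H16O4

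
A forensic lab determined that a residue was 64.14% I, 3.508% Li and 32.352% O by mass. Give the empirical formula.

Assume 100 g: 64.14 g I, 3.508 g Li, 32.352 g O.
n(I) = 64.14/126.90 = 0.5054, n(Li) = 3.508/6.94 = 0.5055, n(O) = 32.352/16.00 = 2.022
Ratios (÷ 0.5054): I 1.000, Li 1.000, O 4.000
Ratio ≈ 1:1:4, so the empirical formula is ILiO4

ILiO4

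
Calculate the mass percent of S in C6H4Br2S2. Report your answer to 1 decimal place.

21.4%

Molar mass = 6(12.01) + 4(1.008) + 2(79.90) + 2(32.07) = 300.032 g/mol
Mass of S per mole = 2 × 32.07 = 64.140 g
% S = 64.140 / 300.032 × 100 = 21.4%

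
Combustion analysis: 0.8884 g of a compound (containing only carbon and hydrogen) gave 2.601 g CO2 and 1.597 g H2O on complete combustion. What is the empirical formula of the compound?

mol C = 2.601 / 44.01 = 0.05910; mass C = 0.05910 × 12.01 = 0.7098 g
mol H = 2 × (1.597 / 18.02) = 0.1772; mass H = 0.1772 × 1.008 = 0.1787 g
Smallest is C at 0.0591 mol; normalising gives C 1.000, H 2.999
→ CH3

CH3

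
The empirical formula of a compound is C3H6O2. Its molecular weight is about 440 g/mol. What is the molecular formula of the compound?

Empirical-formula mass = 74.08 g/mol
n = 440 / 74.08 = 5.94 ≈ 6
Molecular formula = (C3H6O2)6 = C18H36O12

C18H36O12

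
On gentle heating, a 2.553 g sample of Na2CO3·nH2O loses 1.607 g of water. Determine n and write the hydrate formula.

Na2CO3·10H2O

Mass of anhydrous Na2CO3 = 2.553 − 1.607 = 0.946 g
mol H2O = 1.607 / 18.02 = 0.08918
Molar mass of Na2CO3 = 105.99 g/mol → mol Na2CO3 = 0.946 / 105.99 = 0.008925
n = 0.08918 / 0.008925 = 9.99 ≈ 10 → Na2CO3·10H2O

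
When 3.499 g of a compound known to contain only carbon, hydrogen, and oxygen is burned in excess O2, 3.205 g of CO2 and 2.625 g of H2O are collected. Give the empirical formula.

CH4O2

mol C = 3.205 / 44.01 = 0.07282; mass C = 0.07282 × 12.01 = 0.8746 g
mol H = 2 × (2.625 / 18.02) = 0.2913; mass H = 0.2913 × 1.008 = 0.2937 g
mass O = 3.499 − (1.168) = 2.331 g → mol O = 0.1457
Smallest is C at 0.07282 mol; normalising gives C 1.000, H 4.001, O 2.000
→ CH4O2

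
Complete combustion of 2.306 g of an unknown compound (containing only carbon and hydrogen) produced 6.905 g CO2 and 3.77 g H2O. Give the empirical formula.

C3H8

mol C = 6.905 / 44.01 = 0.1569; mass C = 0.1569 × 12.01 = 1.884 g
mol H = 2 × (3.77 / 18.02) = 0.4184; mass H = 0.4184 × 1.008 = 0.4218 g
Ratios (÷ 0.1569): C 1.000, H 2.667
Multiply by 3: C 3.00, H 8.00 → C3H8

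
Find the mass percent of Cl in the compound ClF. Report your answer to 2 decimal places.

65.11%

Molar mass = 1(35.45) + 1(19.00) = 54.450 g/mol
Mass of Cl per mole = 1 × 35.45 = 35.450 g
% Cl = 35.450 / 54.450 × 100 = 65.11%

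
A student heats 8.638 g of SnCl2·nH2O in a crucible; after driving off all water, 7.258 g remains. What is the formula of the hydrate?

SnCl2·2H2O

Mass of water lost = 8.638 − 7.258 = 1.38 g → 1.38 / 18.02 = 0.07658 mol H2O
Molar mass of SnCl2 = 189.61 g/mol → mol SnCl2 = 7.258 / 189.61 = 0.03828
n = 0.07658 / 0.03828 = 2.00 ≈ 2 → SnCl2·2H2O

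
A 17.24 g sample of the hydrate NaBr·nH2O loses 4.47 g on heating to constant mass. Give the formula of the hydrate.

Mass of anhydrous NaBr = 17.24 − 4.47 = 12.77 g
mol H2O = 4.47 / 18.02 = 0.2481
Molar mass of NaBr = 102.89 g/mol → mol NaBr = 12.77 / 102.89 = 0.1241
n = 0.2481 / 0.1241 = 2.00 ≈ 2 → NaBr·2H2O

NaBr·2H2O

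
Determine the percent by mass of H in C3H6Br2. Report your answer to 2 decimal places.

Molar mass = 3(12.01) + 6(1.008) + 2(79.90) = 201.878 g/mol
Mass of H per mole = 6 × 1.008 = 6.048 g
% H = 6.048 / 201.878 × 100 = 3.00%

3.00%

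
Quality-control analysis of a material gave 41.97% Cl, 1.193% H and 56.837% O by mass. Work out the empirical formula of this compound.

Assume 100 g: 41.97 g Cl, 1.193 g H, 56.837 g O.
Moles — Cl: 41.97 / 35.45 = 1.184 mol; H: 1.193 / 1.008 = 1.184 mol; O: 56.837 / 16.00 = 3.552 mol
Divide by the smallest (1.184 mol H): Cl 1.000, H 1.000, O 3.001
Ratio ≈ 1:1:3, so the empirical formula is ClHO3

ClHO3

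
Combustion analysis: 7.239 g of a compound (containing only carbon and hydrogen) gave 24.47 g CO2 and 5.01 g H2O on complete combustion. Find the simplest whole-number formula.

CH

mol C = 24.47 / 44.01 = 0.5560; mass C = 0.5560 × 12.01 = 6.678 g
mol H = 2 × (5.01 / 18.02) = 0.5560; mass H = 0.5560 × 1.008 = 0.5605 g
Smallest is C at 0.556 mol; normalising gives C 1.000, H 1.000
Ratio ≈ 1:1, so the empirical formula is CH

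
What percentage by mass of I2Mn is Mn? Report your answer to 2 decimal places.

Molar mass = 2(126.90) + 1(54.94) = 308.740 g/mol
Mass of Mn per mole = 1 × 54.94 = 54.940 g
% Mn = 54.940 / 308.740 × 100 = 17.79%

17.79%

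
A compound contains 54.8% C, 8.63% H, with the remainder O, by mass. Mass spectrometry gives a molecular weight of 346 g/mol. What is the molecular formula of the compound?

C16H30O8

Assume 100 g: 54.8 g C, 8.63 g H, 36.57 g O.
n(C) = 54.8/12.01 = 4.563, n(H) = 8.63/1.008 = 8.562, n(O) = 36.57/16.00 = 2.286
Ratios (÷ 2.286): C 1.996, H 3.746, O 1.000
Multiply by 4: C 7.99, H 14.98, O 4.00 → C8H15O4
Empirical-formula mass = 175.20 g/mol
n = 346 / 175.20 = 1.97 ≈ 2
Molecular formula = (C8H15O4)×2 = C16H30O8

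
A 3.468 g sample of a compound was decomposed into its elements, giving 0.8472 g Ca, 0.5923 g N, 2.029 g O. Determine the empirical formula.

Ca: 0.8472 g ÷ 40.08 g/mol = 0.02114 mol
N: 0.5923 g ÷ 14.01 g/mol = 0.04228 mol
O: 2.029 g ÷ 16.00 g/mol = 0.1268 mol
Smallest is Ca at 0.02114 mol; normalising gives Ca 1.000, N 2.000, O 5.999
≈ 1:2:6 → CaN2O6

CaN2O6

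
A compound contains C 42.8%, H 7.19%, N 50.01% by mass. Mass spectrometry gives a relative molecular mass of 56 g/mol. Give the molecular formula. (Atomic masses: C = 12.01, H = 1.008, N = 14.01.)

C2H4N2

Assume 100 g: 42.8 g C, 7.19 g H, 50.01 g N.
Moles — C: 42.8 / 12.01 = 3.564 mol; H: 7.19 / 1.008 = 7.133 mol; N: 50.01 / 14.01 = 3.57 mol
Smallest is C at 3.564 mol; normalising gives C 1.000, H 2.002, N 1.002
→ CH2N
Empirical-formula mass = 28.04 g/mol
n = 56 / 28.04 = 2.00 ≈ 2
Molecular formula = (CH2N)×2 = C2H4N2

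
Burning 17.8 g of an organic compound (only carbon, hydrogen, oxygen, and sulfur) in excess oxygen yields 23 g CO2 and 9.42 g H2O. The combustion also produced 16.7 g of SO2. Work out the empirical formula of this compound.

C4H8OS2

mol C = 23 / 44.01 = 0.5226; mass C = 0.5226 × 12.01 = 6.277 g
mol H = 2 × (9.42 / 18.02) = 1.046; mass H = 1.046 × 1.008 = 1.054 g
mol S = 16.7 / 64.07 = 0.2607; mass S = 8.359 g
mass O = 17.8 − (15.69) = 2.110 g → mol O = 0.1319
Ratios (÷ 0.1319): C 3.962, H 7.926, O 1.000, S 1.976
→ C4H8OS2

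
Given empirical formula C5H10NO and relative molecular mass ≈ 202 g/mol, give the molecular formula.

Empirical-formula mass = 100.14 g/mol
n = 202 / 100.14 = 2.02 ≈ 2
Molecular formula = (C5H10NO)2 = C10H20N2O2

C10H20N2O2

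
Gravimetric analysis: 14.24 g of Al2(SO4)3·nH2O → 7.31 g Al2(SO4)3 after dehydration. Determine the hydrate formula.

Al2(SO4)3·18H2O

Mass of water lost = 14.24 − 7.31 = 6.93 g → 6.93 / 18.02 = 0.3846 mol H2O
Molar mass of Al2(SO4)3 = 342.17 g/mol → mol Al2(SO4)3 = 7.31 / 342.17 = 0.02136
n = 0.3846 / 0.02136 = 18.00 ≈ 18 → Al2(SO4)3·18H2O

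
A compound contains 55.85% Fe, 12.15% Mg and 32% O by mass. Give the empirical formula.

Assume 100 g: 55.85 g Fe, 12.15 g Mg, 32 g O.
Moles — Fe: 55.85 / 55.85 = 1 mol; Mg: 12.15 / 24.31 = 0.4998 mol; O: 32 / 16.00 = 2 mol
Divide by the smallest (0.4998 mol Mg): Fe 2.001, Mg 1.000, O 4.002
→ Fe2MgO4

Fe2MgO4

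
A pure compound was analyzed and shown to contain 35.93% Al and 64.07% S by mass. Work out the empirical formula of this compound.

Al2S3

Assume 100 g: 35.93 g Al, 64.07 g S.
Al: 35.93 g ÷ 26.98 g/mol = 1.332 mol
S: 64.07 g ÷ 32.07 g/mol = 1.998 mol
Divide by the smallest (1.332 mol Al): Al 1.000, S 1.500
Multiply by 2: Al 2.00, S 3.00 → Al2S3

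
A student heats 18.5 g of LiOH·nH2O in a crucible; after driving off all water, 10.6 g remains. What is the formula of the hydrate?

Mass of water lost = 18.5 − 10.6 = 7.9 g → 7.9 / 18.02 = 0.4384 mol H2O
Molar mass of LiOH = 23.95 g/mol → mol LiOH = 10.6 / 23.95 = 0.4426
n = 0.4384 / 0.4426 = 0.99 ≈ 1 → LiOH·H2O

LiOH·H2O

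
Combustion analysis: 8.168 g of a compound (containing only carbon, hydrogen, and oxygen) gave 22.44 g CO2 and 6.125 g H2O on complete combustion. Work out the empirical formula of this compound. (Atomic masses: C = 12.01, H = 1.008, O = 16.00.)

C6H8O

mol C = 22.44 / 44.01 = 0.5099; mass C = 0.5099 × 12.01 = 6.124 g
mol H = 2 × (6.125 / 18.02) = 0.6798; mass H = 0.6798 × 1.008 = 0.6852 g
mass O = 8.168 − (6.809) = 1.359 g → mol O = 0.08494
Ratios (÷ 0.08494): C 6.003, H 8.003, O 1.000
Ratio ≈ 6:8:1, so the empirical formula is C6H8O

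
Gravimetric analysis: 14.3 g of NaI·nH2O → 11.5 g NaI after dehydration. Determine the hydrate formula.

Mass of water lost = 14.3 − 11.5 = 2.8 g → 2.8 / 18.02 = 0.1554 mol H2O
Molar mass of NaI = 149.89 g/mol → mol NaI = 11.5 / 149.89 = 0.07672
n = 0.1554 / 0.07672 = 2.03 ≈ 2 → NaI·2H2O

NaI·2H2O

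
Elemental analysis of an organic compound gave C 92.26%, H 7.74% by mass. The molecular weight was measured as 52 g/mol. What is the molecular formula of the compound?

C4H4

Assume 100 g: 92.26 g C, 7.74 g H.
n(C) = 92.26/12.01 = 7.682, n(H) = 7.74/1.008 = 7.679
Divide by the smallest (7.679 mol H): C 1.000, H 1.000
≈ 1:1 → CH
Empirical-formula mass = 13.02 g/mol
n = 52 / 13.02 = 3.99 ≈ 4
Molecular formula = (CH)×4 = C4H4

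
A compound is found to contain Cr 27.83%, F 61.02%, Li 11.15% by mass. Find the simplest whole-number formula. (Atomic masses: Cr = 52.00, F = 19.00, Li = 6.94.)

CrF6Li3

Assume 100 g: 27.83 g Cr, 61.02 g F, 11.15 g Li.
n(Cr) = 27.83/52.00 = 0.5352, n(F) = 61.02/19.00 = 3.212, n(Li) = 11.15/6.94 = 1.607
Divide by the smallest (0.5352 mol Cr): Cr 1.000, F 6.001, Li 3.002
→ CrF6Li3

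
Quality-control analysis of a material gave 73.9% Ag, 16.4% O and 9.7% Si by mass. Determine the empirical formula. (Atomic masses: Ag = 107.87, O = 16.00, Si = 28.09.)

Ag2O3Si

Assume 100 g: 73.9 g Ag, 16.4 g O, 9.7 g Si.
Moles — Ag: 73.9 / 107.87 = 0.6851 mol; O: 16.4 / 16.00 = 1.025 mol; Si: 9.7 / 28.09 = 0.3453 mol
Ratios (÷ 0.3453): Ag 1.984, O 2.968, Si 1.000
≈ 2:3:1 → Ag2O3Si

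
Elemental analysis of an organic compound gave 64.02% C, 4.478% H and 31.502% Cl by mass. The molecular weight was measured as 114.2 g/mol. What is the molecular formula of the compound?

Assume 100 g: 64.02 g C, 4.478 g H, 31.502 g Cl.
C: 64.02 g ÷ 12.01 g/mol = 5.331 mol
H: 4.478 g ÷ 1.008 g/mol = 4.442 mol
Cl: 31.502 g ÷ 35.45 g/mol = 0.8886 mol
Ratios (÷ 0.8886): C 5.999, H 4.999, Cl 1.000
→ C6H5Cl
Empirical-formula mass = 112.55 g/mol
n = 114.2 / 112.55 = 1.01 ≈ 1
Molecular formula = empirical formula = C6H5Cl

C6H5Cl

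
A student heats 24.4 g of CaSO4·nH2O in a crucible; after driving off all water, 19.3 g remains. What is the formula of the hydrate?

CaSO4·2H2O

Mass of water lost = 24.4 − 19.3 = 5.1 g → 5.1 / 18.02 = 0.283 mol H2O
Molar mass of CaSO4 = 136.15 g/mol → mol CaSO4 = 19.3 / 136.15 = 0.1418
n = 0.283 / 0.1418 = 2.00 ≈ 2 → CaSO4·2H2O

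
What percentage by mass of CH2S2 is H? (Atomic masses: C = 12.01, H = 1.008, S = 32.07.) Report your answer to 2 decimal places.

2.58%

Molar mass = 1(12.01) + 2(1.008) + 2(32.07) = 78.166 g/mol
Mass of H per mole = 2 × 1.008 = 2.016 g
% H = 2.016 / 78.166 × 100 = 2.58%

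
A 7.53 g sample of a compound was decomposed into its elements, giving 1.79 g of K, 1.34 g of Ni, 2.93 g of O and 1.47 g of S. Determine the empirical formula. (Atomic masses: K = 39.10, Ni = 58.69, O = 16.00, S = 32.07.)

K2NiO8S2

n(K) = 1.79/39.10 = 0.04578, n(Ni) = 1.34/58.69 = 0.02283, n(O) = 2.93/16.00 = 0.1831, n(S) = 1.47/32.07 = 0.04584
Ratios (÷ 0.02283): K 2.005, Ni 1.000, O 8.021, S 2.008
≈ 2:1:8:2 → K2NiO8S2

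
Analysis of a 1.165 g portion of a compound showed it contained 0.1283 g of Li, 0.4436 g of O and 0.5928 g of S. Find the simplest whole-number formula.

Li: 0.1283 g ÷ 6.94 g/mol = 0.01849 mol
O: 0.4436 g ÷ 16.00 g/mol = 0.02772 mol
S: 0.5928 g ÷ 32.07 g/mol = 0.01848 mol
Smallest is S at 0.01848 mol; normalising gives Li 1.000, O 1.500, S 1.000
×2: Li 2.00, O 3.00, S 2.00 → Li2O3S2

Li2O3S2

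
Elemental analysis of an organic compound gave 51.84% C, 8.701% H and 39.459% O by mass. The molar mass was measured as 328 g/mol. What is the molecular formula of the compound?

Assume 100 g: 51.84 g C, 8.701 g H, 39.459 g O.
Moles — C: 51.84 / 12.01 = 4.316 mol; H: 8.701 / 1.008 = 8.632 mol; O: 39.459 / 16.00 = 2.466 mol
Ratios (÷ 2.466): C 1.750, H 3.500, O 1.000
×4: C 7.00, H 14.00, O 4.00 → C7H14O4
Empirical-formula mass = 162.18 g/mol
n = 328 / 162.18 = 2.02 ≈ 2
Molecular formula = (C7H14O4)×2 = C14H28O8

C14H28O8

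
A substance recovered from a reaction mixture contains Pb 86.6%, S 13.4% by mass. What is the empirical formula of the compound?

PbS

Assume 100 g: 86.6 g Pb, 13.4 g S.
n(Pb) = 86.6/207.2 = 0.418, n(S) = 13.4/32.07 = 0.4178
Divide by the smallest (0.4178 mol S): Pb 1.000, S 1.000
≈ 1:1 → PbS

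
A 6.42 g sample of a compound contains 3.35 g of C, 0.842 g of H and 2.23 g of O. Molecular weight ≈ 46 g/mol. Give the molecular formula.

C2H6O

n(C) = 3.35/12.01 = 0.2789, n(H) = 0.842/1.008 = 0.8353, n(O) = 2.23/16.00 = 0.1394
Smallest is O at 0.1394 mol; normalising gives C 2.001, H 5.993, O 1.000
→ C2H6O
Empirical-formula mass = 46.07 g/mol
n = 46 / 46.07 = 1.00 ≈ 1
Molecular formula = empirical formula = C2H6O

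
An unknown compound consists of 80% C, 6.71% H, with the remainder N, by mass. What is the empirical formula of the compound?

C7H7N

Assume 100 g: 80 g C, 6.71 g H, 13.29 g N.
C: 80 g ÷ 12.01 g/mol = 6.661 mol
H: 6.71 g ÷ 1.008 g/mol = 6.657 mol
N: 13.29 g ÷ 14.01 g/mol = 0.9486 mol
Ratios (÷ 0.9486): C 7.022, H 7.017, N 1.000
≈ 7:7:1 → C7H7N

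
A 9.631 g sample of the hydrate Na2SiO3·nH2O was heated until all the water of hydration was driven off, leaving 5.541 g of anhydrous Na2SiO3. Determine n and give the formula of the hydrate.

Mass of water lost = 9.631 − 5.541 = 4.09 g → 4.09 / 18.02 = 0.227 mol H2O
Molar mass of Na2SiO3 = 122.07 g/mol → mol Na2SiO3 = 5.541 / 122.07 = 0.04539
n = 0.227 / 0.04539 = 5.00 ≈ 5 → Na2SiO3·5H2O

Na2SiO3·5H2O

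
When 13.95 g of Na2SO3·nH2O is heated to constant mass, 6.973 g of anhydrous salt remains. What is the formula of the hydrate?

Na2SO3·7H2O

Mass of water lost = 13.95 − 6.973 = 6.977 g → 6.977 / 18.02 = 0.3872 mol H2O
Molar mass of Na2SO3 = 126.05 g/mol → mol Na2SO3 = 6.973 / 126.05 = 0.05532
n = 0.3872 / 0.05532 = 7.00 ≈ 7 → Na2SO3·7H2O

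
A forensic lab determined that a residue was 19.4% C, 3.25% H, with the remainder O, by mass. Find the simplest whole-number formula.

Assume 100 g: 19.4 g C, 3.25 g H, 77.35 g O.
n(C) = 19.4/12.01 = 1.615, n(H) = 3.25/1.008 = 3.224, n(O) = 77.35/16.00 = 4.834
Divide by the smallest (1.615 mol C): C 1.000, H 1.996, O 2.993
≈ 1:2:3 → CH2O3

CH2O3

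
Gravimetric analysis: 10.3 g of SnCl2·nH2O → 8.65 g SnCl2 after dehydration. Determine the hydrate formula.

Mass of water lost = 10.3 − 8.65 = 1.65 g → 1.65 / 18.02 = 0.09156 mol H2O
Molar mass of SnCl2 = 189.61 g/mol → mol SnCl2 = 8.65 / 189.61 = 0.04562
n = 0.09156 / 0.04562 = 2.01 ≈ 2 → SnCl2·2H2O

SnCl2·2H2O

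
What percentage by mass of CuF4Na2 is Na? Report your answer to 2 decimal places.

Molar mass = 1(63.55) + 4(19.00) + 2(22.99) = 185.530 g/mol
Mass of Na per mole = 2 × 22.99 = 45.980 g
% Na = 45.980 / 185.530 × 100 = 24.78%

24.78%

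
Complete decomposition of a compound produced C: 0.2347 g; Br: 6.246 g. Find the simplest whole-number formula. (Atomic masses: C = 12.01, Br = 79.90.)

CBr4

Moles — C: 0.2347 / 12.01 = 0.01954 mol; Br: 6.246 / 79.90 = 0.07817 mol
Ratios (÷ 0.01954): C 1.000, Br 4.000
→ CBr4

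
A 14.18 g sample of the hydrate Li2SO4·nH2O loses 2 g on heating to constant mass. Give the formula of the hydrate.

Mass of anhydrous Li2SO4 = 14.18 − 2 = 12.18 g
mol H2O = 2 / 18.02 = 0.111
Molar mass of Li2SO4 = 109.95 g/mol → mol Li2SO4 = 12.18 / 109.95 = 0.1108
n = 0.111 / 0.1108 = 1.00 ≈ 1 → Li2SO4·H2O

Li2SO4·H2O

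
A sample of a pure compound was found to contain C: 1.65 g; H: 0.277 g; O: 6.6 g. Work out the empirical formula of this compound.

n(C) = 1.65/12.01 = 0.1374, n(H) = 0.277/1.008 = 0.2748, n(O) = 6.6/16.00 = 0.4125
Divide by the smallest (0.1374 mol C): C 1.000, H 2.000, O 3.002
≈ 1:2:3 → CH2O3

CH2O3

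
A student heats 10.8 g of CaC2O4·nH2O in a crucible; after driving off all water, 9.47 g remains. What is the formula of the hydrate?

Mass of water lost = 10.8 − 9.47 = 1.33 g → 1.33 / 18.02 = 0.07381 mol H2O
Molar mass of CaC2O4 = 128.10 g/mol → mol CaC2O4 = 9.47 / 128.10 = 0.07393
n = 0.07381 / 0.07393 = 1.00 ≈ 1 → CaC2O4·H2O

CaC2O4·H2O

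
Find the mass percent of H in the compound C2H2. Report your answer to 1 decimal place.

Molar mass = 2(12.01) + 2(1.008) = 26.036 g/mol
Mass of H per mole = 2 × 1.008 = 2.016 g
% H = 2.016 / 26.036 × 100 = 7.7%

7.7%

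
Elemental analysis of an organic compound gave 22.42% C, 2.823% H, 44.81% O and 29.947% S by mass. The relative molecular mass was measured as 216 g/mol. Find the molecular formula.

Assume 100 g: 22.42 g C, 2.823 g H, 44.81 g O, 29.947 g S.
C: 22.42 g ÷ 12.01 g/mol = 1.867 mol
H: 2.823 g ÷ 1.008 g/mol = 2.801 mol
O: 44.81 g ÷ 16.00 g/mol = 2.801 mol
S: 29.947 g ÷ 32.07 g/mol = 0.9338 mol
Divide by the smallest (0.9338 mol S): C 1.999, H 2.999, O 2.999, S 1.000
→ C2H3O3S
Empirical-formula mass = 107.11 g/mol
n = 216 / 107.11 = 2.02 ≈ 2
Molecular formula = (C2H3O3S)×2 = C4H6O6S2

C4H6O6S2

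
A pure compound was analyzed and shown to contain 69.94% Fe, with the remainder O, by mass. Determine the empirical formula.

Assume 100 g: 69.94 g Fe, 30.06 g O.
Fe: 69.94 g ÷ 55.85 g/mol = 1.252 mol
O: 30.06 g ÷ 16.00 g/mol = 1.879 mol
Divide by the smallest (1.252 mol Fe): Fe 1.000, O 1.500
Scaling by 2: Fe 2.00, O 3.00 → Fe2O3

Fe2O3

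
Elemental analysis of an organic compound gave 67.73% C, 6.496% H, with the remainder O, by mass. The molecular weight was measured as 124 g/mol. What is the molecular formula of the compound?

Assume 100 g: 67.73 g C, 6.496 g H, 25.774 g O.
Moles — C: 67.73 / 12.01 = 5.639 mol; H: 6.496 / 1.008 = 6.444 mol; O: 25.774 / 16.00 = 1.611 mol
Smallest is O at 1.611 mol; normalising gives C 3.501, H 4.001, O 1.000
×2: C 7.00, H 8.00, O 2.00 → C7H8O2
Empirical-formula mass = 124.13 g/mol
n = 124 / 124.13 = 1.00 ≈ 1
Molecular formula = empirical formula = C7H8O2

C7H8O2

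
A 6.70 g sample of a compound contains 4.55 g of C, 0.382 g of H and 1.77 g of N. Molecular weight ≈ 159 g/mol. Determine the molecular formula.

C9H9N3

Moles — C: 4.55 / 12.01 = 0.3789 mol; H: 0.382 / 1.008 = 0.379 mol; N: 1.77 / 14.01 = 0.1263 mol
Ratios (÷ 0.1263): C 2.999, H 3.000, N 1.000
≈ 3:3:1 → C3H3N
Empirical-formula mass = 53.06 g/mol
n = 159 / 53.06 = 3.00 ≈ 3
Molecular formula = (C3H3N)×3 = C9H9N3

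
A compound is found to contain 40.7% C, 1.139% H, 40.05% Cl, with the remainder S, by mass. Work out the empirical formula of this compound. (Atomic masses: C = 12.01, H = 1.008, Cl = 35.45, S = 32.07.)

Assume 100 g: 40.7 g C, 1.139 g H, 40.05 g Cl, 18.111 g S.
C: 40.7 g ÷ 12.01 g/mol = 3.389 mol
H: 1.139 g ÷ 1.008 g/mol = 1.13 mol
Cl: 40.05 g ÷ 35.45 g/mol = 1.13 mol
S: 18.111 g ÷ 32.07 g/mol = 0.5647 mol
Ratios (÷ 0.5647): C 6.001, H 2.001, Cl 2.001, S 1.000
→ C6H2Cl2S

C6H2Cl2S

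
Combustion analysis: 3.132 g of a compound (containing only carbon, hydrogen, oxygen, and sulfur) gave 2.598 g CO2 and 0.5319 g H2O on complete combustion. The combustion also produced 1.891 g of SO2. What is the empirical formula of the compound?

C2H2O3S

mol C = 2.598 / 44.01 = 0.05903; mass C = 0.05903 × 12.01 = 0.7090 g
mol H = 2 × (0.5319 / 18.02) = 0.05903; mass H = 0.05903 × 1.008 = 0.05951 g
mol S = 1.891 / 64.07 = 0.02951; mass S = 0.9465 g
mass O = 3.132 − (1.715) = 1.417 g → mol O = 0.08856
Smallest is S at 0.02951 mol; normalising gives C 2.000, H 2.000, O 3.001, S 1.000
→ C2H2O3S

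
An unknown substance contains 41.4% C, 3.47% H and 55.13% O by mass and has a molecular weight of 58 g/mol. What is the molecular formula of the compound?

Assume 100 g: 41.4 g C, 3.47 g H, 55.13 g O.
C: 41.4 g ÷ 12.01 g/mol = 3.447 mol
H: 3.47 g ÷ 1.008 g/mol = 3.442 mol
O: 55.13 g ÷ 16.00 g/mol = 3.446 mol
Smallest is H at 3.442 mol; normalising gives C 1.001, H 1.000, O 1.001
Ratio ≈ 1:1:1, so the empirical formula is CHO
Empirical-formula mass = 29.02 g/mol
n = 58 / 29.02 = 2.00 ≈ 2
Molecular formula = (CHO)×2 = C2H2O2

C2H2O2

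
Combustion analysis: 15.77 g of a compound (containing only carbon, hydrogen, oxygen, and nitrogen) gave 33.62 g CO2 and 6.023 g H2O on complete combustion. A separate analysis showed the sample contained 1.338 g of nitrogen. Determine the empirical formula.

C8H7NO3

mol C = 33.62 / 44.01 = 0.7639; mass C = 0.7639 × 12.01 = 9.175 g
mol H = 2 × (6.023 / 18.02) = 0.6685; mass H = 0.6685 × 1.008 = 0.6738 g
mol N = 1.338 / 14.01 = 0.09550
mass O = 15.77 − (11.19) = 4.584 g → mol O = 0.2865
Divide by the smallest (0.0955 mol N): C 7.999, H 7.000, N 1.000, O 3.000
≈ 8:7:1:3 → C8H7NO3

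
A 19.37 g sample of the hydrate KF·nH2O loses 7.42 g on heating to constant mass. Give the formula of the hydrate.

Mass of anhydrous KF = 19.37 − 7.42 = 11.95 g
mol H2O = 7.42 / 18.02 = 0.4118
Molar mass of KF = 58.10 g/mol → mol KF = 11.95 / 58.10 = 0.2057
n = 0.4118 / 0.2057 = 2.00 ≈ 2 → KF·2H2O

KF·2H2O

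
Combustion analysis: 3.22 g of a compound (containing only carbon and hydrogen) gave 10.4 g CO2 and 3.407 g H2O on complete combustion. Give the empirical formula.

mol C = 10.4 / 44.01 = 0.2363; mass C = 0.2363 × 12.01 = 2.838 g
mol H = 2 × (3.407 / 18.02) = 0.3781; mass H = 0.3781 × 1.008 = 0.3812 g
Ratios (÷ 0.2363): C 1.000, H 1.600
Scaling by 5: C 5.00, H 8.00 → C5H8

C5H8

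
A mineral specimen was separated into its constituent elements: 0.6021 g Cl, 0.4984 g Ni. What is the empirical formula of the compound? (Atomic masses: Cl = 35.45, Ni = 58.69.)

Cl2Ni

n(Cl) = 0.6021/35.45 = 0.01698, n(Ni) = 0.4984/58.69 = 0.008492
Ratios (÷ 0.008492): Cl 2.000, Ni 1.000
≈ 2:1 → Cl2Ni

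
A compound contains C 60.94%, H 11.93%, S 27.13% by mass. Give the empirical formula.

Assume 100 g: 60.94 g C, 11.93 g H, 27.13 g S.
C: 60.94 g ÷ 12.01 g/mol = 5.074 mol
H: 11.93 g ÷ 1.008 g/mol = 11.84 mol
S: 27.13 g ÷ 32.07 g/mol = 0.846 mol
Smallest is S at 0.846 mol; normalising gives C 5.998, H 13.990, S 1.000
Ratio ≈ 6:14:1, so the empirical formula is C6H14S

C6H14S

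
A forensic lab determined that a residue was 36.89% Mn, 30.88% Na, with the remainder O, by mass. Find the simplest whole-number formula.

Assume 100 g: 36.89 g Mn, 30.88 g Na, 32.23 g O.
Moles — Mn: 36.89 / 54.94 = 0.6715 mol; Na: 30.88 / 22.99 = 1.343 mol; O: 32.23 / 16.00 = 2.014 mol
Ratios (÷ 0.6715): Mn 1.000, Na 2.000, O 3.000
Ratio ≈ 1:2:3, so the empirical formula is MnNa2O3

MnNa2O3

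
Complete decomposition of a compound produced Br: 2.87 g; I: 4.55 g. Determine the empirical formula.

Moles — Br: 2.87 / 79.90 = 0.03592 mol; I: 4.55 / 126.90 = 0.03586 mol
Smallest is I at 0.03586 mol; normalising gives Br 1.002, I 1.000
Ratio ≈ 1:1, so the empirical formula is BrI

BrI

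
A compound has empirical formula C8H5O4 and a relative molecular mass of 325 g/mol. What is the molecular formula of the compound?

Empirical-formula mass = 165.12 g/mol
n = 325 / 165.12 = 1.97 ≈ 2
Molecular formula = (C8H5O4)2 = C16H10O8

C16H10O8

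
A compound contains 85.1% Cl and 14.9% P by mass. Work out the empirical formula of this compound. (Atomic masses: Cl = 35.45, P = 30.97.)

Assume 100 g: 85.1 g Cl, 14.9 g P.
n(Cl) = 85.1/35.45 = 2.401, n(P) = 14.9/30.97 = 0.4811
Ratios (÷ 0.4811): Cl 4.990, P 1.000
≈ 5:1 → Cl5P

Cl5P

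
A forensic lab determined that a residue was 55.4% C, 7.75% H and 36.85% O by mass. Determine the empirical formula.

Assume 100 g: 55.4 g C, 7.75 g H, 36.85 g O.
Moles — C: 55.4 / 12.01 = 4.613 mol; H: 7.75 / 1.008 = 7.688 mol; O: 36.85 / 16.00 = 2.303 mol
Divide by the smallest (2.303 mol O): C 2.003, H 3.338, O 1.000
Scaling by 3: C 6.01, H 10.01, O 3.00 → C6H10O3

C6H10O3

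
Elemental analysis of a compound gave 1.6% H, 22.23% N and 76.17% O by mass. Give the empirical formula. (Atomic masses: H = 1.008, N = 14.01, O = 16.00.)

HNO3

Assume 100 g: 1.6 g H, 22.23 g N, 76.17 g O.
H: 1.6 g ÷ 1.008 g/mol = 1.587 mol
N: 22.23 g ÷ 14.01 g/mol = 1.587 mol
O: 76.17 g ÷ 16.00 g/mol = 4.761 mol
Ratios (÷ 1.587): H 1.000, N 1.000, O 3.000
Ratio ≈ 1:1:3, so the empirical formula is HNO3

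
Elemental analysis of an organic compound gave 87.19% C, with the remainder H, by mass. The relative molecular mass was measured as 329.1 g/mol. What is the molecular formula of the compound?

Assume 100 g: 87.19 g C, 12.81 g H.
C: 87.19 g ÷ 12.01 g/mol = 7.26 mol
H: 12.81 g ÷ 1.008 g/mol = 12.71 mol
Ratios (÷ 7.26): C 1.000, H 1.751
Multiply by 4: C 4.00, H 7.00 → C4H7
Empirical-formula mass = 55.10 g/mol
n = 329.1 / 55.10 = 5.97 ≈ 6
Molecular formula = (C4H7)×6 = C24H42

C24H42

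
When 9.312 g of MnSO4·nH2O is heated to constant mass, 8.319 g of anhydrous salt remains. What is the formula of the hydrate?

MnSO4·H2O

Mass of water lost = 9.312 − 8.319 = 0.993 g → 0.993 / 18.02 = 0.05511 mol H2O
Molar mass of MnSO4 = 151.01 g/mol → mol MnSO4 = 8.319 / 151.01 = 0.05509
n = 0.05511 / 0.05509 = 1.00 ≈ 1 → MnSO4·H2O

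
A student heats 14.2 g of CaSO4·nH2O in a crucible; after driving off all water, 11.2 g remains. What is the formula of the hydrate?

Mass of water lost = 14.2 − 11.2 = 3 g → 3 / 18.02 = 0.1665 mol H2O
Molar mass of CaSO4 = 136.15 g/mol → mol CaSO4 = 11.2 / 136.15 = 0.08226
n = 0.1665 / 0.08226 = 2.02 ≈ 2 → CaSO4·2H2O

CaSO4·2H2O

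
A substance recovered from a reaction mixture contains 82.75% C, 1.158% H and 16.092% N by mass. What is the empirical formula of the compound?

C6HN

Assume 100 g: 82.75 g C, 1.158 g H, 16.092 g N.
n(C) = 82.75/12.01 = 6.89, n(H) = 1.158/1.008 = 1.149, n(N) = 16.092/14.01 = 1.149
Ratios (÷ 1.149): C 5.999, H 1.000, N 1.000
Ratio ≈ 6:1:1, so the empirical formula is C6HN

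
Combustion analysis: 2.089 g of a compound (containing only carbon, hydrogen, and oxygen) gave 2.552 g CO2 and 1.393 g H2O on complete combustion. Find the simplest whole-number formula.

C3H8O4

mol C = 2.552 / 44.01 = 0.05799; mass C = 0.05799 × 12.01 = 0.6964 g
mol H = 2 × (1.393 / 18.02) = 0.1546; mass H = 0.1546 × 1.008 = 0.1558 g
mass O = 2.089 − (0.8523) = 1.237 g → mol O = 0.07730
Smallest is C at 0.05799 mol; normalising gives C 1.000, H 2.666, O 1.333
Scaling by 3: C 3.00, H 8.00, O 4.00 → C3H8O4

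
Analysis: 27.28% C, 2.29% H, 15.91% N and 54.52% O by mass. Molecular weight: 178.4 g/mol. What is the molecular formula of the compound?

C4H4N2O6

Assume 100 g: 27.28 g C, 2.29 g H, 15.91 g N, 54.52 g O.
Moles — C: 27.28 / 12.01 = 2.271 mol; H: 2.29 / 1.008 = 2.272 mol; N: 15.91 / 14.01 = 1.136 mol; O: 54.52 / 16.00 = 3.408 mol
Divide by the smallest (1.136 mol N): C 2.000, H 2.001, N 1.000, O 3.001
≈ 2:2:1:3 → C2H2NO3
Empirical-formula mass = 88.05 g/mol
n = 178.4 / 88.05 = 2.03 ≈ 2
Molecular formula = (C2H2NO3)×2 = C4H4N2O6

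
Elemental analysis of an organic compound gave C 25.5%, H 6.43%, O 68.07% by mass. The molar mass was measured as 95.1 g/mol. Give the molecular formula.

C2H6O4

Assume 100 g: 25.5 g C, 6.43 g H, 68.07 g O.
Moles — C: 25.5 / 12.01 = 2.123 mol; H: 6.43 / 1.008 = 6.379 mol; O: 68.07 / 16.00 = 4.254 mol
Ratios (÷ 2.123): C 1.000, H 3.004, O 2.004
≈ 1:3:2 → CH3O2
Empirical-formula mass = 47.03 g/mol
n = 95.1 / 47.03 = 2.02 ≈ 2
Molecular formula = (CH3O2)×2 = C2H6O4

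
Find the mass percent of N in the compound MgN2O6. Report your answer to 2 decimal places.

Molar mass = 1(24.31) + 2(14.01) + 6(16.00) = 148.330 g/mol
Mass of N per mole = 2 × 14.01 = 28.020 g
% N = 28.020 / 148.330 × 100 = 18.89%

18.89%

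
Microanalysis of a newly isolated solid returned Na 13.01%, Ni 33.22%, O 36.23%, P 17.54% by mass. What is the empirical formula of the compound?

NaNiO4P

Assume 100 g: 13.01 g Na, 33.22 g Ni, 36.23 g O, 17.54 g P.
Na: 13.01 g ÷ 22.99 g/mol = 0.5659 mol
Ni: 33.22 g ÷ 58.69 g/mol = 0.566 mol
O: 36.23 g ÷ 16.00 g/mol = 2.264 mol
P: 17.54 g ÷ 30.97 g/mol = 0.5664 mol
Ratios (÷ 0.5659): Na 1.000, Ni 1.000, O 4.001, P 1.001
≈ 1:1:4:1 → NaNiO4P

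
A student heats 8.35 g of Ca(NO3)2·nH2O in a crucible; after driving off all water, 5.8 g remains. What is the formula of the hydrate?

Ca(NO3)2·4H2O

Mass of water lost = 8.35 − 5.8 = 2.55 g → 2.55 / 18.02 = 0.1415 mol H2O
Molar mass of Ca(NO3)2 = 164.10 g/mol → mol Ca(NO3)2 = 5.8 / 164.10 = 0.03534
n = 0.1415 / 0.03534 = 4.00 ≈ 4 → Ca(NO3)2·4H2O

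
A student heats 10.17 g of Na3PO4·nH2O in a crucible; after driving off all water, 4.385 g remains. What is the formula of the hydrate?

Mass of water lost = 10.17 − 4.385 = 5.785 g → 5.785 / 18.02 = 0.321 mol H2O
Molar mass of Na3PO4 = 163.94 g/mol → mol Na3PO4 = 4.385 / 163.94 = 0.02675
n = 0.321 / 0.02675 = 12.00 ≈ 12 → Na3PO4·12H2O

Na3PO4·12H2O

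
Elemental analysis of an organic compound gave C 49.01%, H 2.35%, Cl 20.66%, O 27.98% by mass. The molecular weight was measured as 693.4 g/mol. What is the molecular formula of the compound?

Assume 100 g: 49.01 g C, 2.35 g H, 20.66 g Cl, 27.98 g O.
C: 49.01 g ÷ 12.01 g/mol = 4.081 mol
H: 2.35 g ÷ 1.008 g/mol = 2.331 mol
Cl: 20.66 g ÷ 35.45 g/mol = 0.5828 mol
O: 27.98 g ÷ 16.00 g/mol = 1.749 mol
Smallest is Cl at 0.5828 mol; normalising gives C 7.002, H 4.000, Cl 1.000, O 3.001
Ratio ≈ 7:4:1:3, so the empirical formula is C7H4ClO3
Empirical-formula mass = 171.55 g/mol
n = 693.4 / 171.55 = 4.04 ≈ 4
Molecular formula = (C7H4ClO3)×4 = C28H16Cl4O12

C28H16Cl4O12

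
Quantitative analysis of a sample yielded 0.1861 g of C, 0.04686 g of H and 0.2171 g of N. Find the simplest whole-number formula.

C: 0.1861 g ÷ 12.01 g/mol = 0.0155 mol
H: 0.04686 g ÷ 1.008 g/mol = 0.04649 mol
N: 0.2171 g ÷ 14.01 g/mol = 0.0155 mol
Ratios (÷ 0.0155): C 1.000, H 3.000, N 1.000
Ratio ≈ 1:3:1, so the empirical formula is CH3N

CH3N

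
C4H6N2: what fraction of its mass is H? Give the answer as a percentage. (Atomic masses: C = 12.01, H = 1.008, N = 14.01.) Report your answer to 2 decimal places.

Molar mass = 4(12.01) + 6(1.008) + 2(14.01) = 82.108 g/mol
Mass of H per mole = 6 × 1.008 = 6.048 g
% H = 6.048 / 82.108 × 100 = 7.37%

7.37%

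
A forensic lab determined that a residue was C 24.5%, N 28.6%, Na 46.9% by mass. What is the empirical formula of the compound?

CNNa

Assume 100 g: 24.5 g C, 28.6 g N, 46.9 g Na.
C: 24.5 g ÷ 12.01 g/mol = 2.04 mol
N: 28.6 g ÷ 14.01 g/mol = 2.041 mol
Na: 46.9 g ÷ 22.99 g/mol = 2.04 mol
Ratios (÷ 2.04): C 1.000, N 1.001, Na 1.000
→ CNNa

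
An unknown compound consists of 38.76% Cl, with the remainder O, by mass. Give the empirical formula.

Cl2O7

Assume 100 g: 38.76 g Cl, 61.24 g O.
n(Cl) = 38.76/35.45 = 1.093, n(O) = 61.24/16.00 = 3.828
Ratios (÷ 1.093): Cl 1.000, O 3.501
×2: Cl 2.00, O 7.00 → Cl2O7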